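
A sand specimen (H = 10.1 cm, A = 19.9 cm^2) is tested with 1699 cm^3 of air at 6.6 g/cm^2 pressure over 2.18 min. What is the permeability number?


Formula: Permeability Number P = (V * H) / (p * A * t)
Numerator: V * H = 1699 * 10.1 = 17159.9
Denominator: p * A * t = 6.6 * 19.9 * 2.18 = 286.3212
P = 17159.9 / 286.3212 = 59.9323

Final answer: 59.9323


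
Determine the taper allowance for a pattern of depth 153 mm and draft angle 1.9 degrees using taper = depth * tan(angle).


Formula: taper = depth * tan(draft_angle)
tan(1.9 deg) = 0.0331734
taper = 153 mm * 0.0331734 = 5.0755 mm

Final answer: 5.0755 mm


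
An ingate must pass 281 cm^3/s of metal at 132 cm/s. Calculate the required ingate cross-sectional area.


Formula: A_ingate = Q / v  (continuity equation)
A = 281 cm^3/s / 132 cm/s = 2.1288 cm^2


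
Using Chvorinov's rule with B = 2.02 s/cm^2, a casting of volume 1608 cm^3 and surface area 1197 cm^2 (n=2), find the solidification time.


Formula: t_s = B * (V/A)^n  (Chvorinov's rule, n=2)
Modulus M = V/A = 1608/1197 = 1.343358 cm
M^2 = 1.343358^2 = 1.804611 cm^2
t_s = 2.02 * 1.804611 = 3.6453 s

Answer: 3.6453 s


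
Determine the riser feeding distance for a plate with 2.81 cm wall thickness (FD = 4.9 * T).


Formula: FD = 4.9 * T  (riser feeding-distance rule)
FD = 4.9 * 2.81 cm = 13.7690 cm

Answer: 13.7690 cm


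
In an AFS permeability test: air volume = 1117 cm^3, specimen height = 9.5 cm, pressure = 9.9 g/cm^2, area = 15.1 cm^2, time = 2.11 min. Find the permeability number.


Formula: Permeability Number P = (V * H) / (p * A * t)
Numerator: V * H = 1117 * 9.5 = 10611.5
Denominator: p * A * t = 9.9 * 15.1 * 2.11 = 315.4239
P = 10611.5 / 315.4239 = 33.6420


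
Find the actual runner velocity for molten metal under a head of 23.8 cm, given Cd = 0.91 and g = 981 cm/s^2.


Formula: v = Cd * sqrt(2 * g * h)  (Torricelli with discharge coefficient)
2*g*h = 2 * 981 * 23.8 = 46695.6 cm^2/s^2
sqrt(46695.6) = 216.09165 cm/s
v = 0.91 * 216.09165 = 196.6434 cm/s

Answer: 196.6434 cm/s


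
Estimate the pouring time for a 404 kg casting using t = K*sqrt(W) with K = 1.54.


Formula: t = K * sqrt(W)
sqrt(W) = sqrt(404) = 20.09975
t = 1.54 * 20.09975 = 30.9536 s

30.9536 s


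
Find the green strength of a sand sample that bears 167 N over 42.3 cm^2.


Formula: Compressive Strength = Force / Area
Strength = 167 N / 42.3 cm^2 = 3.9480 N/cm^2

Final answer: 3.9480 N/cm^2


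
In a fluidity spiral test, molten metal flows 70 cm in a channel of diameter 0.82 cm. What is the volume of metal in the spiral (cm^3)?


Formula: V = pi * (d/2)^2 * L  (cylinder volume)
Radius = 0.82/2 = 0.41 cm
V = pi * 0.41^2 * 70 = 36.9671 cm^3

Final answer: 36.9671 cm^3


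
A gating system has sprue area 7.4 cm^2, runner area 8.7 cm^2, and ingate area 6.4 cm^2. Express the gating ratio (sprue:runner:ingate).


Sprue:Runner:Ingate = 1 : 8.7/7.4 : 6.4/7.4 = 1:1.18:0.86


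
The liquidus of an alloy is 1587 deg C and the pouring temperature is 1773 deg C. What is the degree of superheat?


Formula: Superheat = T_pour - T_melt
Superheat = 1773 - 1587 = 186 deg C

Answer: 186 deg C


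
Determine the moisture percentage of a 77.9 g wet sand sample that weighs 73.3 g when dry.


Formula: MC = (W_wet - W_dry) / W_wet * 100
Water mass = 77.9 - 73.3 = 4.6 g
MC = 4.6 / 77.9 * 100 = 5.9050%

Answer: 5.9050%


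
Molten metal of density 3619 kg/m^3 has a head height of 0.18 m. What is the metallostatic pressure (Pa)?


Formula: P = rho * g * h
rho * g = 3619 * 9.81 = 35502.39 N/m^3
P = 35502.39 * 0.18 = 6390.4302 Pa

6390.4302 Pa


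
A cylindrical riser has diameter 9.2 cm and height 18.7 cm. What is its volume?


Formula: V = pi * (D/2)^2 * H  (cylinder volume)
Radius = D/2 = 9.2/2 = 4.6 cm
V = pi * 4.6^2 * 18.7 = 1243.1031 cm^3

Final answer: 1243.1031 cm^3


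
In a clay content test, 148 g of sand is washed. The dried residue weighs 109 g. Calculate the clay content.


Formula: Clay% = (W_total - W_washed) / W_total * 100
Clay mass = 148 - 109 = 39 g
Clay% = 39 / 148 * 100 = 26.3514%

Final answer: 26.3514%


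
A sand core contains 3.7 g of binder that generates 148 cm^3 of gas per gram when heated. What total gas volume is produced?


Formula: V_gas = W_binder * gas_evolution_rate
V = 3.7 g * 148 cm^3/g = 547.6000 cm^3


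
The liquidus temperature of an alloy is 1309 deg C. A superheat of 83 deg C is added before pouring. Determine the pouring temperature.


Formula: T_pour = T_melt + Superheat
T_pour = 1309 + 83 = 1392 deg C


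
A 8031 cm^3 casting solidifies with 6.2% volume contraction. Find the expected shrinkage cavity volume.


Formula: V_shrink = V_casting * shrinkage_pct / 100
V_shrink = 8031 cm^3 * 6.2 / 100 = 497.9220 cm^3

497.9220 cm^3


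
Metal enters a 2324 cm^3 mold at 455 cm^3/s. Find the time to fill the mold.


Formula: t_fill = V_mold / Q_flow
t = 2324 cm^3 / 455 cm^3/s = 5.1077 s


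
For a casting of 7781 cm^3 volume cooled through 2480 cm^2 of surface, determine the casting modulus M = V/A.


Formula: Casting Modulus M = V / A
M = 7781 cm^3 / 2480 cm^2 = 3.1375 cm

Final answer: 3.1375 cm


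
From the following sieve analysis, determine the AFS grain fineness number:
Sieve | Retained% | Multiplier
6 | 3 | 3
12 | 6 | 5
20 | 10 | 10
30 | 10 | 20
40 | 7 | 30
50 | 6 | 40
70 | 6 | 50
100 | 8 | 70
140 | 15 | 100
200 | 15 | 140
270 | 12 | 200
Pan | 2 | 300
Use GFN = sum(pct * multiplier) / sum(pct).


Formula: GFN = sum(pct * multiplier) / sum(pct)
sum(pct * multiplier) = 8249
sum(pct) = 100
GFN = 8249 / 100 = 82.49

82.49


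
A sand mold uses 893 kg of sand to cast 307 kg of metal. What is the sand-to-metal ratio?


Formula: Sand-to-Metal Ratio = W_sand / W_metal
Ratio = 893 kg / 307 kg = 2.9088

2.9088


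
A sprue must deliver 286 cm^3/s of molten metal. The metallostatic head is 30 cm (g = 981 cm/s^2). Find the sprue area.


Formula: v = sqrt(2*g*h), A = Q/v
Velocity: v = sqrt(2 * 981 * 30) = sqrt(58860) = 242.6108 cm/s
Sprue area: A = Q / v = 286 / 242.6108 = 1.1788 cm^2


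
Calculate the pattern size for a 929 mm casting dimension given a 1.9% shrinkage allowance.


Formula: L_pattern = L_casting * (1 + shrinkage_rate/100)
Shrinkage factor = 1 + 1.9/100 = 1.019
L_pattern = 929 mm * 1.019 = 946.6510 mm

Final answer: 946.6510 mm


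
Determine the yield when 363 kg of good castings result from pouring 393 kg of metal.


Formula: Casting Yield = (W_good / W_total) * 100
Yield = (363 kg / 393 kg) * 100 = 92.3664%

Final answer: 92.3664%


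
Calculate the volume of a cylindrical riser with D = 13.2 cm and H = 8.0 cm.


Formula: V = pi * (D/2)^2 * H  (cylinder volume)
Radius = D/2 = 13.2/2 = 6.6 cm
V = pi * 6.6^2 * 8.0 = 1094.7822 cm^3


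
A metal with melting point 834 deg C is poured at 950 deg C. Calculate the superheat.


Formula: Superheat = T_pour - T_melt
Superheat = 950 - 834 = 116 deg C

Final answer: 116 deg C


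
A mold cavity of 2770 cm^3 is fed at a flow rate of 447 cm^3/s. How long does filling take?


Formula: t_fill = V_mold / Q_flow
t = 2770 cm^3 / 447 cm^3/s = 6.1969 s


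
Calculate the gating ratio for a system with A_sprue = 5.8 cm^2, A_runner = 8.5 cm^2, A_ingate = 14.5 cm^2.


Sprue:Runner:Ingate = 1 : 8.5/5.8 : 14.5/5.8 = 1:1.47:2.50

Final answer: 1:1.47:2.50


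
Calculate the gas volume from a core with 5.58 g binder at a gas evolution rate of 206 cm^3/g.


Formula: V_gas = W_binder * gas_evolution_rate
V = 5.58 g * 206 cm^3/g = 1149.4800 cm^3

Answer: 1149.4800 cm^3


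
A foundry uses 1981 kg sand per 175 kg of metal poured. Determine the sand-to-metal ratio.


Formula: Sand-to-Metal Ratio = W_sand / W_metal
Ratio = 1981 kg / 175 kg = 11.3200

11.3200


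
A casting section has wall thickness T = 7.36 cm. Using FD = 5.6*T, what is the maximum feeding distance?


Formula: FD = 5.6 * T  (riser feeding-distance rule)
FD = 5.6 * 7.36 cm = 41.2160 cm

41.2160 cm


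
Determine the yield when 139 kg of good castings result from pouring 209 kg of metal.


Formula: Casting Yield = (W_good / W_total) * 100
Yield = (139 kg / 209 kg) * 100 = 66.5072%

Answer: 66.5072%


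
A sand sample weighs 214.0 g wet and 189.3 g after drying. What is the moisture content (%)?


Formula: MC = (W_wet - W_dry) / W_wet * 100
Water mass = 214.0 - 189.3 = 24.7 g
MC = 24.7 / 214.0 * 100 = 11.5421%

11.5421%


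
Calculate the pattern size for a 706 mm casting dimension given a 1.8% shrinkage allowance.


Formula: L_pattern = L_casting * (1 + shrinkage_rate/100)
Shrinkage factor = 1 + 1.8/100 = 1.018
L_pattern = 706 mm * 1.018 = 718.7080 mm

Final answer: 718.7080 mm


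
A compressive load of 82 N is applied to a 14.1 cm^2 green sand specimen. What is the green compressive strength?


Formula: Compressive Strength = Force / Area
Strength = 82 N / 14.1 cm^2 = 5.8156 N/cm^2

Answer: 5.8156 N/cm^2


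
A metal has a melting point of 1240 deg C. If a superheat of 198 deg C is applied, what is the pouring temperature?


Formula: T_pour = T_melt + Superheat
T_pour = 1240 + 198 = 1438 deg C

Final answer: 1438 deg C


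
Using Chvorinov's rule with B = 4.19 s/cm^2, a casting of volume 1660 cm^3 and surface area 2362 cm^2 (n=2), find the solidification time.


Formula: t_s = B * (V/A)^n  (Chvorinov's rule, n=2)
Modulus M = V/A = 1660/2362 = 0.702794 cm
M^2 = 0.702794^2 = 0.493919 cm^2
t_s = 4.19 * 0.493919 = 2.0695 s


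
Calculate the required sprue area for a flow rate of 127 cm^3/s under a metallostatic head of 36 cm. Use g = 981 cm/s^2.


Formula: v = sqrt(2*g*h), A = Q/v
Velocity: v = sqrt(2 * 981 * 36) = sqrt(70632) = 265.7668 cm/s
Sprue area: A = Q / v = 127 / 265.7668 = 0.4779 cm^2


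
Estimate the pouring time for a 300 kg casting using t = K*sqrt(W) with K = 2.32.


Formula: t = K * sqrt(W)
sqrt(W) = sqrt(300) = 17.32051
t = 2.32 * 17.32051 = 40.1836 s

40.1836 s


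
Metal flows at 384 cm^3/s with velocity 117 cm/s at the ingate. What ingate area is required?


Formula: A_ingate = Q / v  (continuity equation)
A = 384 cm^3/s / 117 cm/s = 3.2821 cm^2

3.2821 cm^2


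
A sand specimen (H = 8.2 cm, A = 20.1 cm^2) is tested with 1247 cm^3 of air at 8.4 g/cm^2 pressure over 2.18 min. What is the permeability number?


Formula: Permeability Number P = (V * H) / (p * A * t)
Numerator: V * H = 1247 * 8.2 = 10225.4
Denominator: p * A * t = 8.4 * 20.1 * 2.18 = 368.0712
P = 10225.4 / 368.0712 = 27.7810


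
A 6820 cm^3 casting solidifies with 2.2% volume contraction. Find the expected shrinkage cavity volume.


Formula: V_shrink = V_casting * shrinkage_pct / 100
V_shrink = 6820 cm^3 * 2.2 / 100 = 150.0400 cm^3

Final answer: 150.0400 cm^3


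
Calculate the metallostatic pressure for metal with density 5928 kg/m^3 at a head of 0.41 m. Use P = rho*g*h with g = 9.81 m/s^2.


Formula: P = rho * g * h
rho * g = 5928 * 9.81 = 58153.68 N/m^3
P = 58153.68 * 0.41 = 23843.0088 Pa

23843.0088 Pa


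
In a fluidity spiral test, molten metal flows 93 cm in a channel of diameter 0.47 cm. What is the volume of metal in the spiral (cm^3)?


Formula: V = pi * (d/2)^2 * L  (cylinder volume)
Radius = 0.47/2 = 0.235 cm
V = pi * 0.235^2 * 93 = 16.1350 cm^3


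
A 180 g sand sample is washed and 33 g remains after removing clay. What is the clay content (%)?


Formula: Clay% = (W_total - W_washed) / W_total * 100
Clay mass = 180 - 33 = 147 g
Clay% = 147 / 180 * 100 = 81.6667%


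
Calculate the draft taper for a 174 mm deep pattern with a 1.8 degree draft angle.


Formula: taper = depth * tan(draft_angle)
tan(1.8 deg) = 0.0314263
taper = 174 mm * 0.0314263 = 5.4682 mm

Answer: 5.4682 mm


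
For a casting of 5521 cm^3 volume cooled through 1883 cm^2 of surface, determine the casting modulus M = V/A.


Formula: Casting Modulus M = V / A
M = 5521 cm^3 / 1883 cm^2 = 2.9320 cm


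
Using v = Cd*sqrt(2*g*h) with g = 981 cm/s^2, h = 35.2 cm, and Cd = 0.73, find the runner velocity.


Formula: v = Cd * sqrt(2 * g * h)  (Torricelli with discharge coefficient)
2*g*h = 2 * 981 * 35.2 = 69062.4 cm^2/s^2
sqrt(69062.4) = 262.79726 cm/s
v = 0.73 * 262.79726 = 191.8420 cm/s


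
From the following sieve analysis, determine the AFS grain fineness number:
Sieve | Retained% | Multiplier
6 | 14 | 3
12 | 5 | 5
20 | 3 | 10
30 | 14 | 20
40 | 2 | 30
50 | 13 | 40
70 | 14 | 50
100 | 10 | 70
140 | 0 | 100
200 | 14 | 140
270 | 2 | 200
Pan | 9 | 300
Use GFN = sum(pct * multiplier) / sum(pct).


Formula: GFN = sum(pct * multiplier) / sum(pct)
sum(pct * multiplier) = 7417
sum(pct) = 100
GFN = 7417 / 100 = 74.17

Final answer: 74.17


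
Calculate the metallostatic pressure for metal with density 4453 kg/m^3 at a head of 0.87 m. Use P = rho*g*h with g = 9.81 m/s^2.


Formula: P = rho * g * h
rho * g = 4453 * 9.81 = 43683.93 N/m^3
P = 43683.93 * 0.87 = 38005.0191 Pa


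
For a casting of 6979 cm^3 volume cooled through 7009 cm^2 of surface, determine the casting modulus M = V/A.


Formula: Casting Modulus M = V / A
M = 6979 cm^3 / 7009 cm^2 = 0.9957 cm

Answer: 0.9957 cm


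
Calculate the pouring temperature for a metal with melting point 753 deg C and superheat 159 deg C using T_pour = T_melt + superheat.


Formula: T_pour = T_melt + Superheat
T_pour = 753 + 159 = 912 deg C

Final answer: 912 deg C


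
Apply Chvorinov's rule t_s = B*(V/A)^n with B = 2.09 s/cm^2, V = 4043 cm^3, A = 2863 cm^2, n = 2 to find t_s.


Formula: t_s = B * (V/A)^n  (Chvorinov's rule, n=2)
Modulus M = V/A = 4043/2863 = 1.412155 cm
M^2 = 1.412155^2 = 1.994182 cm^2
t_s = 2.09 * 1.994182 = 4.1678 s

4.1678 s


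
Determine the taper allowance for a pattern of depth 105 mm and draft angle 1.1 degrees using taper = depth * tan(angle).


Formula: taper = depth * tan(draft_angle)
tan(1.1 deg) = 0.0192010
taper = 105 mm * 0.0192010 = 2.0161 mm

2.0161 mm


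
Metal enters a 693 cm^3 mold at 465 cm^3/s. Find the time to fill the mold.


Formula: t_fill = V_mold / Q_flow
t = 693 cm^3 / 465 cm^3/s = 1.4903 s

Final answer: 1.4903 s


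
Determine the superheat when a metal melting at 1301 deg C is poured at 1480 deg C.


Formula: Superheat = T_pour - T_melt
Superheat = 1480 - 1301 = 179 deg C

Answer: 179 deg C


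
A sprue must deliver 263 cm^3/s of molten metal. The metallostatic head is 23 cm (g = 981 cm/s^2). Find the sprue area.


Formula: v = sqrt(2*g*h), A = Q/v
Velocity: v = sqrt(2 * 981 * 23) = sqrt(45126) = 212.4288 cm/s
Sprue area: A = Q / v = 263 / 212.4288 = 1.2381 cm^2


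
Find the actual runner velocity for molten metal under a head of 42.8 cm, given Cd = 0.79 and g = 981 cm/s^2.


Formula: v = Cd * sqrt(2 * g * h)  (Torricelli with discharge coefficient)
2*g*h = 2 * 981 * 42.8 = 83973.6 cm^2/s^2
sqrt(83973.6) = 289.78199 cm/s
v = 0.79 * 289.78199 = 228.9278 cm/s


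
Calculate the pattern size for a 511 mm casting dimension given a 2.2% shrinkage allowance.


Formula: L_pattern = L_casting * (1 + shrinkage_rate/100)
Shrinkage factor = 1 + 2.2/100 = 1.022
L_pattern = 511 mm * 1.022 = 522.2420 mm


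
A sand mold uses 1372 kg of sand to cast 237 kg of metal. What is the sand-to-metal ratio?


Formula: Sand-to-Metal Ratio = W_sand / W_metal
Ratio = 1372 kg / 237 kg = 5.7890

Answer: 5.7890


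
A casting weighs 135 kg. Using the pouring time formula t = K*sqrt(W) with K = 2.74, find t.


Formula: t = K * sqrt(W)
sqrt(W) = sqrt(135) = 11.61895
t = 2.74 * 11.61895 = 31.8359 s

Final answer: 31.8359 s


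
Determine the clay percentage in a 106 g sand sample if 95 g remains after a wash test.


Formula: Clay% = (W_total - W_washed) / W_total * 100
Clay mass = 106 - 95 = 11 g
Clay% = 11 / 106 * 100 = 10.3774%

10.3774%


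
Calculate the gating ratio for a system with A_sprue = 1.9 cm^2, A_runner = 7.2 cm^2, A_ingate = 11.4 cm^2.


Sprue:Runner:Ingate = 1 : 7.2/1.9 : 11.4/1.9 = 1:3.79:6.00

Final answer: 1:3.79:6.00


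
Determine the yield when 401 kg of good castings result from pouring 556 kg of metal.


Formula: Casting Yield = (W_good / W_total) * 100
Yield = (401 kg / 556 kg) * 100 = 72.1223%

72.1223%


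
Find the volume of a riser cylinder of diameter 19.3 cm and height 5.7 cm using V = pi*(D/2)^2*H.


Formula: V = pi * (D/2)^2 * H  (cylinder volume)
Radius = D/2 = 19.3/2 = 9.65 cm
V = pi * 9.65^2 * 5.7 = 1667.5519 cm^3

Answer: 1667.5519 cm^3


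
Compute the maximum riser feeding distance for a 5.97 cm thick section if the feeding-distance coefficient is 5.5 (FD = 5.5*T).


Formula: FD = 5.5 * T  (riser feeding-distance rule)
FD = 5.5 * 5.97 cm = 32.8350 cm


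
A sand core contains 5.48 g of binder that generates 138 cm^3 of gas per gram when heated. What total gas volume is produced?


Formula: V_gas = W_binder * gas_evolution_rate
V = 5.48 g * 138 cm^3/g = 756.2400 cm^3

Final answer: 756.2400 cm^3


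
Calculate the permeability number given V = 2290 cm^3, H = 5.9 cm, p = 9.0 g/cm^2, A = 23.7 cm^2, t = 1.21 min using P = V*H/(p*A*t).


Formula: Permeability Number P = (V * H) / (p * A * t)
Numerator: V * H = 2290 * 5.9 = 13511.0
Denominator: p * A * t = 9.0 * 23.7 * 1.21 = 258.093
P = 13511.0 / 258.093 = 52.3493


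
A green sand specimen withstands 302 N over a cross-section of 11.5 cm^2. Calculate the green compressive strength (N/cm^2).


Formula: Compressive Strength = Force / Area
Strength = 302 N / 11.5 cm^2 = 26.2609 N/cm^2

Final answer: 26.2609 N/cm^2


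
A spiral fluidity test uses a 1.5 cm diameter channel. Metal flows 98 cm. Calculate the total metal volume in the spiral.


Formula: V = pi * (d/2)^2 * L  (cylinder volume)
Radius = 1.5/2 = 0.75 cm
V = pi * 0.75^2 * 98 = 173.1803 cm^3


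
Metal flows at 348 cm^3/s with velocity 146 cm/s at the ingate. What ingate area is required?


Formula: A_ingate = Q / v  (continuity equation)
A = 348 cm^3/s / 146 cm/s = 2.3836 cm^2

Answer: 2.3836 cm^2


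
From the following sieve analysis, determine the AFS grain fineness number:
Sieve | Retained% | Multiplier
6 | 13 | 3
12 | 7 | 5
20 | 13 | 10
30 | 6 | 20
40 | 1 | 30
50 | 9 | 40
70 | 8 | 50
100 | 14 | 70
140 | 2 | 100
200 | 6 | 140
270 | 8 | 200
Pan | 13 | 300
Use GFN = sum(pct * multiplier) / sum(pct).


Formula: GFN = sum(pct * multiplier) / sum(pct)
sum(pct * multiplier) = 8634
sum(pct) = 100
GFN = 8634 / 100 = 86.34

86.34


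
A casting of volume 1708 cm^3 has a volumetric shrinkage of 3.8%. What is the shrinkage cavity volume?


Formula: V_shrink = V_casting * shrinkage_pct / 100
V_shrink = 1708 cm^3 * 3.8 / 100 = 64.9040 cm^3

64.9040 cm^3


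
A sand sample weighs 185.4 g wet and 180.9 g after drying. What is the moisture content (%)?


Formula: MC = (W_wet - W_dry) / W_wet * 100
Water mass = 185.4 - 180.9 = 4.5 g
MC = 4.5 / 185.4 * 100 = 2.4272%


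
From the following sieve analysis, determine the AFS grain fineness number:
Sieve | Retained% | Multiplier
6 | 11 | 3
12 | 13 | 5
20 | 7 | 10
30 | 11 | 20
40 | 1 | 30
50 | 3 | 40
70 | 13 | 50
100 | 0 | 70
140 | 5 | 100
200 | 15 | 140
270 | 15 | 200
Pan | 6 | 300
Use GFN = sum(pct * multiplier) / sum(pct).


Formula: GFN = sum(pct * multiplier) / sum(pct)
sum(pct * multiplier) = 8588
sum(pct) = 100
GFN = 8588 / 100 = 85.88

85.88


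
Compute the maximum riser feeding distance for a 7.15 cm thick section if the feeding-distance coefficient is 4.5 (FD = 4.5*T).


Formula: FD = 4.5 * T  (riser feeding-distance rule)
FD = 4.5 * 7.15 cm = 32.1750 cm


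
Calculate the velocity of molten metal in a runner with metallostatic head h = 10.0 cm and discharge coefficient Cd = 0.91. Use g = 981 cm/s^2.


Formula: v = Cd * sqrt(2 * g * h)  (Torricelli with discharge coefficient)
2*g*h = 2 * 981 * 10.0 = 19620.0 cm^2/s^2
sqrt(19620.0) = 140.07141 cm/s
v = 0.91 * 140.07141 = 127.4650 cm/s

127.4650 cm/s


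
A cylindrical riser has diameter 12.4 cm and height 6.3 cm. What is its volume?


Formula: V = pi * (D/2)^2 * H  (cylinder volume)
Radius = D/2 = 12.4/2 = 6.2 cm
V = pi * 6.2^2 * 6.3 = 760.8058 cm^3

Final answer: 760.8058 cm^3


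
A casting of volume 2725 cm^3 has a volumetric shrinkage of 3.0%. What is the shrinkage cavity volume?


Formula: V_shrink = V_casting * shrinkage_pct / 100
V_shrink = 2725 cm^3 * 3.0 / 100 = 81.7500 cm^3


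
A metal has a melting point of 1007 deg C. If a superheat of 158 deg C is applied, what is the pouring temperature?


Formula: T_pour = T_melt + Superheat
T_pour = 1007 + 158 = 1165 deg C

1165 deg C


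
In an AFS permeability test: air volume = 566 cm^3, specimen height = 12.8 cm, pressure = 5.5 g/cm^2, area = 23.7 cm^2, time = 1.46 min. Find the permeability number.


Formula: Permeability Number P = (V * H) / (p * A * t)
Numerator: V * H = 566 * 12.8 = 7244.8
Denominator: p * A * t = 5.5 * 23.7 * 1.46 = 190.311
P = 7244.8 / 190.311 = 38.0682

38.0682


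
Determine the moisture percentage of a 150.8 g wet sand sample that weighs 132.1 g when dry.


Formula: MC = (W_wet - W_dry) / W_wet * 100
Water mass = 150.8 - 132.1 = 18.7 g
MC = 18.7 / 150.8 * 100 = 12.4005%

Answer: 12.4005%


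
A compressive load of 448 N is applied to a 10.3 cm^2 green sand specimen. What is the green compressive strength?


Formula: Compressive Strength = Force / Area
Strength = 448 N / 10.3 cm^2 = 43.4951 N/cm^2

Final answer: 43.4951 N/cm^2


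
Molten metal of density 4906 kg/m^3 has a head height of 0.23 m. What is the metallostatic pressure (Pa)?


Formula: P = rho * g * h
rho * g = 4906 * 9.81 = 48127.86 N/m^3
P = 48127.86 * 0.23 = 11069.4078 Pa

Answer: 11069.4078 Pa


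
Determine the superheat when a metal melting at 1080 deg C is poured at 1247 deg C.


Formula: Superheat = T_pour - T_melt
Superheat = 1247 - 1080 = 167 deg C

Answer: 167 deg C


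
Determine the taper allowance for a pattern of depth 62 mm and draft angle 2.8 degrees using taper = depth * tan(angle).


Formula: taper = depth * tan(draft_angle)
tan(2.8 deg) = 0.0489082
taper = 62 mm * 0.0489082 = 3.0323 mm

3.0323 mm


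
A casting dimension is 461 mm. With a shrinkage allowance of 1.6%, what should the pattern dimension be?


Formula: L_pattern = L_casting * (1 + shrinkage_rate/100)
Shrinkage factor = 1 + 1.6/100 = 1.016
L_pattern = 461 mm * 1.016 = 468.3760 mm

Answer: 468.3760 mm


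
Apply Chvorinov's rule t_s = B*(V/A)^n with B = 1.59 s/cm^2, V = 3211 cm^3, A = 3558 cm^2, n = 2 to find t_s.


Formula: t_s = B * (V/A)^n  (Chvorinov's rule, n=2)
Modulus M = V/A = 3211/3558 = 0.902473 cm
M^2 = 0.902473^2 = 0.814458 cm^2
t_s = 1.59 * 0.814458 = 1.2950 s

Answer: 1.2950 s


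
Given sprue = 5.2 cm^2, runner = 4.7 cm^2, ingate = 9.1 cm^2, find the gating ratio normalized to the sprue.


Sprue:Runner:Ingate = 1 : 4.7/5.2 : 9.1/5.2 = 1:0.90:1.75

1:0.90:1.75


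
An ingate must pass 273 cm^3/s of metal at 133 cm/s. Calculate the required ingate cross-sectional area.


Formula: A_ingate = Q / v  (continuity equation)
A = 273 cm^3/s / 133 cm/s = 2.0526 cm^2

2.0526 cm^2


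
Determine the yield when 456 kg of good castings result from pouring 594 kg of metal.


Formula: Casting Yield = (W_good / W_total) * 100
Yield = (456 kg / 594 kg) * 100 = 76.7677%

Answer: 76.7677%


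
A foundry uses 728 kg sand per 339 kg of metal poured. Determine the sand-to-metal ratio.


Formula: Sand-to-Metal Ratio = W_sand / W_metal
Ratio = 728 kg / 339 kg = 2.1475


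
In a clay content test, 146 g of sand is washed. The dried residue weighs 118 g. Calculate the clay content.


Formula: Clay% = (W_total - W_washed) / W_total * 100
Clay mass = 146 - 118 = 28 g
Clay% = 28 / 146 * 100 = 19.1781%

Answer: 19.1781%


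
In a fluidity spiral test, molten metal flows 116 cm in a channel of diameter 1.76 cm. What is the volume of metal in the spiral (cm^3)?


Formula: V = pi * (d/2)^2 * L  (cylinder volume)
Radius = 1.76/2 = 0.88 cm
V = pi * 0.88^2 * 116 = 282.2105 cm^3

Final answer: 282.2105 cm^3


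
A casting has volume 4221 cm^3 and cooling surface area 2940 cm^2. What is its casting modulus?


Formula: Casting Modulus M = V / A
M = 4221 cm^3 / 2940 cm^2 = 1.4357 cm

Answer: 1.4357 cm


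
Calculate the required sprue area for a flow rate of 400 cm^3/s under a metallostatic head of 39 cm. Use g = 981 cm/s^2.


Formula: v = sqrt(2*g*h), A = Q/v
Velocity: v = sqrt(2 * 981 * 39) = sqrt(76518) = 276.6189 cm/s
Sprue area: A = Q / v = 400 / 276.6189 = 1.4460 cm^2

1.4460 cm^2


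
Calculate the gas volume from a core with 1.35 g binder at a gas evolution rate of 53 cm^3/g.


Formula: V_gas = W_binder * gas_evolution_rate
V = 1.35 g * 53 cm^3/g = 71.5500 cm^3

71.5500 cm^3


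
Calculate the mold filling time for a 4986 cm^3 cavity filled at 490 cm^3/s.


Formula: t_fill = V_mold / Q_flow
t = 4986 cm^3 / 490 cm^3/s = 10.1755 s


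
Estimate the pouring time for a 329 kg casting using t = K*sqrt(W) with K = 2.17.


Formula: t = K * sqrt(W)
sqrt(W) = sqrt(329) = 18.13836
t = 2.17 * 18.13836 = 39.3602 s


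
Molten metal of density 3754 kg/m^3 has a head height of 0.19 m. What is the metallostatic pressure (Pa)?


Formula: P = rho * g * h
rho * g = 3754 * 9.81 = 36826.74 N/m^3
P = 36826.74 * 0.19 = 6997.0806 Pa


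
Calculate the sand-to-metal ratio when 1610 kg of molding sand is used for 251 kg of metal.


Formula: Sand-to-Metal Ratio = W_sand / W_metal
Ratio = 1610 kg / 251 kg = 6.4143

Answer: 6.4143


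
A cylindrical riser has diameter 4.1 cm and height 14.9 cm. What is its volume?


Formula: V = pi * (D/2)^2 * H  (cylinder volume)
Radius = D/2 = 4.1/2 = 2.05 cm
V = pi * 2.05^2 * 14.9 = 196.7179 cm^3

Answer: 196.7179 cm^3


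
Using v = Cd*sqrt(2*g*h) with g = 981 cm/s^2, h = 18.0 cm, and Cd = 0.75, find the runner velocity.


Formula: v = Cd * sqrt(2 * g * h)  (Torricelli with discharge coefficient)
2*g*h = 2 * 981 * 18.0 = 35316.0 cm^2/s^2
sqrt(35316.0) = 187.92552 cm/s
v = 0.75 * 187.92552 = 140.9441 cm/s

140.9441 cm/s


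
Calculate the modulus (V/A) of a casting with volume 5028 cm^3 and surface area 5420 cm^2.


Formula: Casting Modulus M = V / A
M = 5028 cm^3 / 5420 cm^2 = 0.9277 cm

0.9277 cm


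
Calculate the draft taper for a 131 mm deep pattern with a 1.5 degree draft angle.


Formula: taper = depth * tan(draft_angle)
tan(1.5 deg) = 0.0261859
taper = 131 mm * 0.0261859 = 3.4304 mm

3.4304 mm


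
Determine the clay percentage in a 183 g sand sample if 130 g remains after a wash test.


Formula: Clay% = (W_total - W_washed) / W_total * 100
Clay mass = 183 - 130 = 53 g
Clay% = 53 / 183 * 100 = 28.9617%

Answer: 28.9617%


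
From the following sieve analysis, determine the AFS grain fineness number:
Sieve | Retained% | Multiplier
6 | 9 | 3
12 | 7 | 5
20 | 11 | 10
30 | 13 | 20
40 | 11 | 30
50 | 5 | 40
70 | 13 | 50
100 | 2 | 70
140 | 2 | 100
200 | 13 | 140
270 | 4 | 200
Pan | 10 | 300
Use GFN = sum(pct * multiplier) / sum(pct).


Formula: GFN = sum(pct * multiplier) / sum(pct)
sum(pct * multiplier) = 7572
sum(pct) = 100
GFN = 7572 / 100 = 75.72


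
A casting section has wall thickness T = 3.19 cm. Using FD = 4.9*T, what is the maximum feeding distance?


Formula: FD = 4.9 * T  (riser feeding-distance rule)
FD = 4.9 * 3.19 cm = 15.6310 cm


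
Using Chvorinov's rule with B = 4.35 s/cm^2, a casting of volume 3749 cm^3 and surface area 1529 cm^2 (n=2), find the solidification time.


Formula: t_s = B * (V/A)^n  (Chvorinov's rule, n=2)
Modulus M = V/A = 3749/1529 = 2.451929 cm
M^2 = 2.451929^2 = 6.011956 cm^2
t_s = 4.35 * 6.011956 = 26.1520 s

Answer: 26.1520 s


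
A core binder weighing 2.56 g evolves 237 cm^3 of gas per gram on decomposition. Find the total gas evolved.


Formula: V_gas = W_binder * gas_evolution_rate
V = 2.56 g * 237 cm^3/g = 606.7200 cm^3

Final answer: 606.7200 cm^3


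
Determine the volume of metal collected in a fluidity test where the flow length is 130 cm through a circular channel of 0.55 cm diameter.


Formula: V = pi * (d/2)^2 * L  (cylinder volume)
Radius = 0.55/2 = 0.275 cm
V = pi * 0.275^2 * 130 = 30.8858 cm^3

30.8858 cm^3


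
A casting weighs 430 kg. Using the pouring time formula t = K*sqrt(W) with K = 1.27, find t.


Formula: t = K * sqrt(W)
sqrt(W) = sqrt(430) = 20.73644
t = 1.27 * 20.73644 = 26.3353 s

Final answer: 26.3353 s


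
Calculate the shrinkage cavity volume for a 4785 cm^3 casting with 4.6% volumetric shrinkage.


Formula: V_shrink = V_casting * shrinkage_pct / 100
V_shrink = 4785 cm^3 * 4.6 / 100 = 220.1100 cm^3

220.1100 cm^3


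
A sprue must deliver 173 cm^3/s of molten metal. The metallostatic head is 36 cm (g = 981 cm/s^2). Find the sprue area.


Formula: v = sqrt(2*g*h), A = Q/v
Velocity: v = sqrt(2 * 981 * 36) = sqrt(70632) = 265.7668 cm/s
Sprue area: A = Q / v = 173 / 265.7668 = 0.6509 cm^2

Final answer: 0.6509 cm^2


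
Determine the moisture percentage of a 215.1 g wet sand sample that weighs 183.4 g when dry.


Formula: MC = (W_wet - W_dry) / W_wet * 100
Water mass = 215.1 - 183.4 = 31.7 g
MC = 31.7 / 215.1 * 100 = 14.7373%

14.7373%


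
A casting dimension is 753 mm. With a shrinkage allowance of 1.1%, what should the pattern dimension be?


Formula: L_pattern = L_casting * (1 + shrinkage_rate/100)
Shrinkage factor = 1 + 1.1/100 = 1.011
L_pattern = 753 mm * 1.011 = 761.2830 mm

Answer: 761.2830 mm


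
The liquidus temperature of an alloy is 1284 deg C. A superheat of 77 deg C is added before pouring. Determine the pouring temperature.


Formula: T_pour = T_melt + Superheat
T_pour = 1284 + 77 = 1361 deg C

Final answer: 1361 deg C


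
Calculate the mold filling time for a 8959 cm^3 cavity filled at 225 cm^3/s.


Formula: t_fill = V_mold / Q_flow
t = 8959 cm^3 / 225 cm^3/s = 39.8178 s

Final answer: 39.8178 s


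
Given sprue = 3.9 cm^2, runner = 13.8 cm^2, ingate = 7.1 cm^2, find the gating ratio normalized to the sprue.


Sprue:Runner:Ingate = 1 : 13.8/3.9 : 7.1/3.9 = 1:3.54:1.82

Answer: 1:3.54:1.82


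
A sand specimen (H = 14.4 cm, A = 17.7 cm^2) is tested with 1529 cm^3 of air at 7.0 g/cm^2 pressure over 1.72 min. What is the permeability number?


Formula: Permeability Number P = (V * H) / (p * A * t)
Numerator: V * H = 1529 * 14.4 = 22017.6
Denominator: p * A * t = 7.0 * 17.7 * 1.72 = 213.108
P = 22017.6 / 213.108 = 103.3166

Answer: 103.3166


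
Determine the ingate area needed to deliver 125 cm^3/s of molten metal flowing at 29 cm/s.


Formula: A_ingate = Q / v  (continuity equation)
A = 125 cm^3/s / 29 cm/s = 4.3103 cm^2

Final answer: 4.3103 cm^2


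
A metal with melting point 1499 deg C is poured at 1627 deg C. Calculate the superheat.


Formula: Superheat = T_pour - T_melt
Superheat = 1627 - 1499 = 128 deg C

128 deg C


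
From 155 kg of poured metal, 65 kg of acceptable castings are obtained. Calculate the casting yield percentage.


Formula: Casting Yield = (W_good / W_total) * 100
Yield = (65 kg / 155 kg) * 100 = 41.9355%

Final answer: 41.9355%


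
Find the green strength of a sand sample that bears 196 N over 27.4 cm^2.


Formula: Compressive Strength = Force / Area
Strength = 196 N / 27.4 cm^2 = 7.1533 N/cm^2


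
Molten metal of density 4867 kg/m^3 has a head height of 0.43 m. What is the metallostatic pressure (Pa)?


Formula: P = rho * g * h
rho * g = 4867 * 9.81 = 47745.27 N/m^3
P = 47745.27 * 0.43 = 20530.4661 Pa

Answer: 20530.4661 Pa


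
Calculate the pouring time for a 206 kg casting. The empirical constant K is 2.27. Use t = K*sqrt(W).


Formula: t = K * sqrt(W)
sqrt(W) = sqrt(206) = 14.35270
t = 2.27 * 14.35270 = 32.5806 s

32.5806 s


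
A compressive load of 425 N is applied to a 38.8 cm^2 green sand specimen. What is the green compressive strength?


Formula: Compressive Strength = Force / Area
Strength = 425 N / 38.8 cm^2 = 10.9536 N/cm^2

Final answer: 10.9536 N/cm^2


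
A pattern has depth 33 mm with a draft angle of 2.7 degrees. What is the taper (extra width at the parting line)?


Formula: taper = depth * tan(draft_angle)
tan(2.7 deg) = 0.0471588
taper = 33 mm * 0.0471588 = 1.5562 mm

Answer: 1.5562 mm


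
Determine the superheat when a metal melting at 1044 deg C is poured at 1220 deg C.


Formula: Superheat = T_pour - T_melt
Superheat = 1220 - 1044 = 176 deg C

176 deg C


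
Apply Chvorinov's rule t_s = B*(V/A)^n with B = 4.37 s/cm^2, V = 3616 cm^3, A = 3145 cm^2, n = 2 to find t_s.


Formula: t_s = B * (V/A)^n  (Chvorinov's rule, n=2)
Modulus M = V/A = 3616/3145 = 1.149762 cm
M^2 = 1.149762^2 = 1.321953 cm^2
t_s = 4.37 * 1.321953 = 5.7769 s

Answer: 5.7769 s


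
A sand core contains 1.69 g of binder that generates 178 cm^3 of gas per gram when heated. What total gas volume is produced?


Formula: V_gas = W_binder * gas_evolution_rate
V = 1.69 g * 178 cm^3/g = 300.8200 cm^3

300.8200 cm^3


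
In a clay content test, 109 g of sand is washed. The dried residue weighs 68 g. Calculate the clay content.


Formula: Clay% = (W_total - W_washed) / W_total * 100
Clay mass = 109 - 68 = 41 g
Clay% = 41 / 109 * 100 = 37.6147%

Final answer: 37.6147%


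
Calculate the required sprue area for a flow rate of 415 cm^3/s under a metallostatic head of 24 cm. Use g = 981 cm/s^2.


Formula: v = sqrt(2*g*h), A = Q/v
Velocity: v = sqrt(2 * 981 * 24) = sqrt(47088) = 216.9977 cm/s
Sprue area: A = Q / v = 415 / 216.9977 = 1.9125 cm^2

Answer: 1.9125 cm^2


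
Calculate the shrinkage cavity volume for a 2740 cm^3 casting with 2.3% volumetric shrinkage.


Formula: V_shrink = V_casting * shrinkage_pct / 100
V_shrink = 2740 cm^3 * 2.3 / 100 = 63.0200 cm^3


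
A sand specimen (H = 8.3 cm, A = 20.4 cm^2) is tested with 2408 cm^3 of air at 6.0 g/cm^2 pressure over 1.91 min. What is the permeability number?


Formula: Permeability Number P = (V * H) / (p * A * t)
Numerator: V * H = 2408 * 8.3 = 19986.4
Denominator: p * A * t = 6.0 * 20.4 * 1.91 = 233.784
P = 19986.4 / 233.784 = 85.4909

85.4909


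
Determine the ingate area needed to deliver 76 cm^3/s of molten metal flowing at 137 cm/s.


Formula: A_ingate = Q / v  (continuity equation)
A = 76 cm^3/s / 137 cm/s = 0.5547 cm^2

0.5547 cm^2


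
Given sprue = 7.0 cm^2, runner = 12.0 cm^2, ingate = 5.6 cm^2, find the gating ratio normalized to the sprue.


Sprue:Runner:Ingate = 1 : 12.0/7.0 : 5.6/7.0 = 1:1.71:0.80

1:1.71:0.80


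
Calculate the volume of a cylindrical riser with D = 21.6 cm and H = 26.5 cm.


Formula: V = pi * (D/2)^2 * H  (cylinder volume)
Radius = D/2 = 21.6/2 = 10.8 cm
V = pi * 10.8^2 * 26.5 = 9710.5372 cm^3

Answer: 9710.5372 cm^3


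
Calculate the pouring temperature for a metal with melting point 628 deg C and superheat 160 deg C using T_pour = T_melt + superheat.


Formula: T_pour = T_melt + Superheat
T_pour = 628 + 160 = 788 deg C

Final answer: 788 deg C


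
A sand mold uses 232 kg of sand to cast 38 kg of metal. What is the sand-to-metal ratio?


Formula: Sand-to-Metal Ratio = W_sand / W_metal
Ratio = 232 kg / 38 kg = 6.1053

Final answer: 6.1053


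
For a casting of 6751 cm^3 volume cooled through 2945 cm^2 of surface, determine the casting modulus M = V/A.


Formula: Casting Modulus M = V / A
M = 6751 cm^3 / 2945 cm^2 = 2.2924 cm

Answer: 2.2924 cm


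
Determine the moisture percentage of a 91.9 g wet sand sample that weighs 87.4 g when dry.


Formula: MC = (W_wet - W_dry) / W_wet * 100
Water mass = 91.9 - 87.4 = 4.5 g
MC = 4.5 / 91.9 * 100 = 4.8966%

Answer: 4.8966%


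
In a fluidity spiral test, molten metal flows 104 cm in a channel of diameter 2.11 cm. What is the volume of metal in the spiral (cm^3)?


Formula: V = pi * (d/2)^2 * L  (cylinder volume)
Radius = 2.11/2 = 1.055 cm
V = pi * 1.055^2 * 104 = 363.6538 cm^3

363.6538 cm^3


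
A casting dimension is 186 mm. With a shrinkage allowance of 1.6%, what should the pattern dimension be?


Formula: L_pattern = L_casting * (1 + shrinkage_rate/100)
Shrinkage factor = 1 + 1.6/100 = 1.016
L_pattern = 186 mm * 1.016 = 188.9760 mm


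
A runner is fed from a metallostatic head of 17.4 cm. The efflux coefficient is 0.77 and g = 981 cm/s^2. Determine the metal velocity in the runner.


Formula: v = Cd * sqrt(2 * g * h)  (Torricelli with discharge coefficient)
2*g*h = 2 * 981 * 17.4 = 34138.8 cm^2/s^2
sqrt(34138.8) = 184.76688 cm/s
v = 0.77 * 184.76688 = 142.2705 cm/s


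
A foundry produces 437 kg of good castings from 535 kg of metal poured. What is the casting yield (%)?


Formula: Casting Yield = (W_good / W_total) * 100
Yield = (437 kg / 535 kg) * 100 = 81.6822%


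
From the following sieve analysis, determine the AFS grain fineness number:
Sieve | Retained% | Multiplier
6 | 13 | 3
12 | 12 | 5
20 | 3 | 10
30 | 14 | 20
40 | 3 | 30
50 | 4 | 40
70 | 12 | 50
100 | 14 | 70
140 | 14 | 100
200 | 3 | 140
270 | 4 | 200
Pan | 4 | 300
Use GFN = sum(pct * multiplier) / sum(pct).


Formula: GFN = sum(pct * multiplier) / sum(pct)
sum(pct * multiplier) = 6059
sum(pct) = 100
GFN = 6059 / 100 = 60.59

60.59


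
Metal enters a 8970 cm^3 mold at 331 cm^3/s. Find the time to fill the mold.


Formula: t_fill = V_mold / Q_flow
t = 8970 cm^3 / 331 cm^3/s = 27.0997 s

Final answer: 27.0997 s


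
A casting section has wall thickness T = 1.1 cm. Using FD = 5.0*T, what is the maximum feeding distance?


Formula: FD = 5.0 * T  (riser feeding-distance rule)
FD = 5.0 * 1.1 cm = 5.5000 cm

Final answer: 5.5000 cm


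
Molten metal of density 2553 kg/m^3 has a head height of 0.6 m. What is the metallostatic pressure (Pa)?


Formula: P = rho * g * h
rho * g = 2553 * 9.81 = 25044.93 N/m^3
P = 25044.93 * 0.6 = 15026.9580 Pa

15026.9580 Pa


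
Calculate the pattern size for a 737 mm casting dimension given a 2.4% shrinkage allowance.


Formula: L_pattern = L_casting * (1 + shrinkage_rate/100)
Shrinkage factor = 1 + 2.4/100 = 1.024
L_pattern = 737 mm * 1.024 = 754.6880 mm


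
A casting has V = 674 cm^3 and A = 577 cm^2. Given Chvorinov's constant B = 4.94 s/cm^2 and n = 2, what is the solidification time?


Formula: t_s = B * (V/A)^n  (Chvorinov's rule, n=2)
Modulus M = V/A = 674/577 = 1.168111 cm
M^2 = 1.168111^2 = 1.364483 cm^2
t_s = 4.94 * 1.364483 = 6.7405 s

6.7405 s


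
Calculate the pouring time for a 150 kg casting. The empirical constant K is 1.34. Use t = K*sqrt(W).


Formula: t = K * sqrt(W)
sqrt(W) = sqrt(150) = 12.24745
t = 1.34 * 12.24745 = 16.4116 s

Answer: 16.4116 s


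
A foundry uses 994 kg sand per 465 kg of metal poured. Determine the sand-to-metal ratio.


Formula: Sand-to-Metal Ratio = W_sand / W_metal
Ratio = 994 kg / 465 kg = 2.1376

Final answer: 2.1376


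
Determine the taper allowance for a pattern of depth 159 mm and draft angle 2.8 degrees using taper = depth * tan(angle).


Formula: taper = depth * tan(draft_angle)
tan(2.8 deg) = 0.0489082
taper = 159 mm * 0.0489082 = 7.7764 mm


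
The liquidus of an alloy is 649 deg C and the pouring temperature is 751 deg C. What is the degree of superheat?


Formula: Superheat = T_pour - T_melt
Superheat = 751 - 649 = 102 deg C

Final answer: 102 deg C


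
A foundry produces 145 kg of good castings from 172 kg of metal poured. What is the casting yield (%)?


Formula: Casting Yield = (W_good / W_total) * 100
Yield = (145 kg / 172 kg) * 100 = 84.3023%


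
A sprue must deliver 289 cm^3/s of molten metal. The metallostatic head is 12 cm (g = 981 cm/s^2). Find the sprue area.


Formula: v = sqrt(2*g*h), A = Q/v
Velocity: v = sqrt(2 * 981 * 12) = sqrt(23544) = 153.4405 cm/s
Sprue area: A = Q / v = 289 / 153.4405 = 1.8835 cm^2

Final answer: 1.8835 cm^2


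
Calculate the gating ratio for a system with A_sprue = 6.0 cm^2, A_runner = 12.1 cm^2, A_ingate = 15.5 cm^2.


Sprue:Runner:Ingate = 1 : 12.1/6.0 : 15.5/6.0 = 1:2.02:2.58

1:2.02:2.58
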